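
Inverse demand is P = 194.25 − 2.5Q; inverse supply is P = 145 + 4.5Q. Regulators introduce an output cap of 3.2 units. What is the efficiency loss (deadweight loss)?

51.49

Competitive equilibrium: 194.25 − 2.5Q = 145 + 4.5Q → Q* = 7.0357, P* = 176.6607.
At Q = 3.2: demand price = 194.25 − 2.5·3.2 = 186.25; supply price = 145 + 4.5·3.2 = 159.4.
ΔQ = 7.0357 − 3.2 = 3.8357; wedge = 186.25 − 159.4 = 26.85.
DWL = ½ × 3.8357 × 26.85 = 51.49.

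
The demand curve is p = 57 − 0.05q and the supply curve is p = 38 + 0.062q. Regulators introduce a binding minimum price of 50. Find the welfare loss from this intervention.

49.21

Competitive equilibrium: 57 − 0.05q = 38 + 0.062q → q* = 169.6429, p* = 48.5179.
At the floor p = 50, quantity demanded = (57 − 50)/0.05 = 140.
Sellers' marginal cost at q' = 140: 38 + 0.062·140 = 46.68.
Δq = 169.6429 − 140 = 29.6429; wedge = 50 − 46.68 = 3.32.
The triangle = ½ × 29.6429 × 3.32 = 49.21.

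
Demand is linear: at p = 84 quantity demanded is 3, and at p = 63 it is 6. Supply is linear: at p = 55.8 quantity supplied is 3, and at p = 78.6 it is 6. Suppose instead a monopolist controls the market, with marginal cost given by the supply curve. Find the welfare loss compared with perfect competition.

Demand slope = (63 − 84)/(6 − 3) = −7, so p = 105 − 7q.
Supply slope = (78.6 − 55.8)/(6 − 3) = 7.6, so p = 33 + 7.6q.
Competitive equilibrium: 105 − 7q = 33 + 7.6q → q* = 4.9315, p* = 70.4795.
Marginal revenue: MR = 105 − 14q. Set MR = MC: 105 − 14q = 33 + 7.6q → q_m = 3.3333.
Price p_m = 105 − 7·3.3333 = 81.6669; MC(q_m) = 33 + 7.6·3.3333 = 58.3331.
Competitive q* = 4.9315, so Δq = 1.5982; wedge = 81.6669 − 58.3331 = 23.3338.
DWL = ½ × 1.5982 × 23.3338 = 18.65.

18.65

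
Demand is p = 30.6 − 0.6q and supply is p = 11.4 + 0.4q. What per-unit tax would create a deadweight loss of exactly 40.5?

9

Competitive equilibrium: 30.6 − 0.6q = 11.4 + 0.4q → q* = 19.2, p* = 19.08.
A tax t gives Δq = t/1 and wedge t, so DWL = t²/2.
t²/2 = 40.5 → t² = 81 → t = 9.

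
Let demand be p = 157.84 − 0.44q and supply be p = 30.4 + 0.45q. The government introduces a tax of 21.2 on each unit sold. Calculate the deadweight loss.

252.49

Competitive equilibrium: 157.84 − 0.44q = 30.4 + 0.45q → q* = 143.191, p* = 94.836.
With the tax, the buyer price exceeds the seller price by 21.2: (157.84 − 0.44q) − (30.4 + 0.45q) = 21.2 → q' = 119.3708.
Δq = 143.191 − 119.3708 = 23.8202; the wedge equals the tax, 21.2.
Welfare loss = ½ × 23.8202 × 21.2 = 252.49.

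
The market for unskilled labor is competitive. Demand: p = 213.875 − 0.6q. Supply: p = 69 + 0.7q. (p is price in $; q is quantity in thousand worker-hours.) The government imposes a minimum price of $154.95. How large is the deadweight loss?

Competitive equilibrium: 213.875 − 0.6q = 69 + 0.7q → q* = 111.4423, p* = 147.0096.
At the floor p = 154.95, quantity demanded = (213.875 − 154.95)/0.6 = 98.2083.
Sellers' marginal cost at q' = 98.2083: 69 + 0.7·98.2083 = 137.7458.
Δq = 111.4423 − 98.2083 = 13.234; wedge = 154.95 − 137.7458 = 17.2042.
The triangle = ½ × 13.234 × 17.2042 = $113.84 thousand.

$113.84 thousand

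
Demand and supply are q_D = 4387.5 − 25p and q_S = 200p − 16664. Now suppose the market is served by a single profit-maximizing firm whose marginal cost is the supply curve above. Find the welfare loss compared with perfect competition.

In inverse form: demand p = 175.5 − 0.04q, supply p = 83.32 + 0.005q.
Competitive equilibrium: 175.5 − 0.04q = 83.32 + 0.005q → q* = 2048.44444, p* = 93.56222.
Marginal revenue: MR = 175.5 − 0.08q. Set MR = MC: 175.5 − 0.08q = 83.32 + 0.005q → q_m = 1084.47059.
Price p_m = 175.5 − 0.04·1084.47059 = 132.12118; MC(q_m) = 83.32 + 0.005·1084.47059 = 88.74235.
Competitive q* = 2048.44444, so Δq = 963.97385; wedge = 132.12118 − 88.74235 = 43.37883.
Deadweight loss = ½ × 963.97385 × 43.37883 = 20908.03.

20908.03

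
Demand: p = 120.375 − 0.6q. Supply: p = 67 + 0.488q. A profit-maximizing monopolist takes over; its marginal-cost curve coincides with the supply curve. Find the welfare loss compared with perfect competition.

165.41

Competitive equilibrium: 120.375 − 0.6q = 67 + 0.488q → q* = 49.0579, p* = 90.9403.
Marginal revenue: MR = 120.375 − 1.2q. Set MR = MC: 120.375 − 1.2q = 67 + 0.488q → q_m = 31.6203.
Price p_m = 120.375 − 0.6·31.6203 = 101.4028; MC(q_m) = 67 + 0.488·31.6203 = 82.4307.
Competitive q* = 49.0579, so Δq = 17.4376; wedge = 101.4028 − 82.4307 = 18.9721.
The triangle = ½ × 17.4376 × 18.9721 = 165.41.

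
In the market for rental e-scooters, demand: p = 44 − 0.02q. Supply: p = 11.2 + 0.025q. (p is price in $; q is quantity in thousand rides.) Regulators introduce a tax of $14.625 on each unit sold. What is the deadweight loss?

Competitive equilibrium: 44 − 0.02q = 11.2 + 0.025q → q* = 728.8889, p* = 29.4222.
With the tax, the buyer price exceeds the seller price by 14.625: (44 − 0.02q) − (11.2 + 0.025q) = 14.625 → q' = 403.8889.
Δq = 728.8889 − 403.8889 = 325; the wedge equals the tax, 14.625.
DWL = ½ × 325 × 14.625 = $2376.56 thousand.

$2376.56 thousand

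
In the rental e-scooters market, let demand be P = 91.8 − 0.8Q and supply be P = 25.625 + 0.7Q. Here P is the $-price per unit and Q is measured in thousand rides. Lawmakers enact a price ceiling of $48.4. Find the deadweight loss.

Competitive equilibrium: 91.8 − 0.8Q = 25.625 + 0.7Q → Q* = 44.1167, P* = 56.5067.
At the ceiling P = 48.4, quantity supplied = (48.4 − 25.625)/0.7 = 32.5357.
Willingness to pay at Q' = 32.5357: 91.8 − 0.8·32.5357 = 65.7714.
ΔQ = 44.1167 − 32.5357 = 11.581; wedge = 65.7714 − 48.4 = 17.3714.
Deadweight loss = ½ × 11.581 × 17.3714 = $100.59 thousand.

$100.59 thousand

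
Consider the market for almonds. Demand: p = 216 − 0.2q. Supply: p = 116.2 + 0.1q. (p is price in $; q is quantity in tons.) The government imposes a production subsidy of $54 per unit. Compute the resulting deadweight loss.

$4860

Competitive equilibrium: 216 − 0.2q = 116.2 + 0.1q → q* = 332.6667, p* = 149.4667.
The subsidy lowers effective supply by 54: p = 62.2 + 0.1q.
New quantity: 216 − 0.2q = 62.2 + 0.1q → q' = 512.6667.
Overproduction Δq = 512.6667 − 332.6667 = 180; wedge = subsidy = 54.
The triangle = ½ × 180 × 54 = $4860.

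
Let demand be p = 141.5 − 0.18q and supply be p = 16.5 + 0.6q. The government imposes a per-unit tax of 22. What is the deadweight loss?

Competitive equilibrium: 141.5 − 0.18q = 16.5 + 0.6q → q* = 160.2564, p* = 112.6538.
With the tax, the buyer price exceeds the seller price by 22: (141.5 − 0.18q) − (16.5 + 0.6q) = 22 → q' = 132.0513.
Δq = 160.2564 − 132.0513 = 28.2051; the wedge equals the tax, 22.
DWL = ½ × 28.2051 × 22 = 310.26.

310.26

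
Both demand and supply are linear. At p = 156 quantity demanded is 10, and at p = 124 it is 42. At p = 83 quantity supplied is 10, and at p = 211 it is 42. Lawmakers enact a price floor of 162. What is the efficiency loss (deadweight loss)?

1060.90

Demand slope = (124 − 156)/(42 − 10) = −1, so p = 166 − q.
Supply slope = (211 − 83)/(42 − 10) = 4, so p = 43 + 4q.
Competitive equilibrium: 166 − q = 43 + 4q → q* = 24.6, p* = 141.4.
At the floor p = 162, quantity demanded = (166 − 162)/1 = 4.
Sellers' marginal cost at q' = 4: 43 + 4·4 = 59.
Δq = 24.6 − 4 = 20.6; wedge = 162 − 59 = 103.
Welfare loss = ½ × 20.6 × 103 = 1060.90.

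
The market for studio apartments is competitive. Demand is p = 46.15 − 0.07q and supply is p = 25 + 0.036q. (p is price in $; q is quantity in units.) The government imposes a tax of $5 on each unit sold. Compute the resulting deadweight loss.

$117.92

Competitive equilibrium: 46.15 − 0.07q = 25 + 0.036q → q* = 199.5283, p* = 32.183.
With the tax, the buyer price exceeds the seller price by 5: (46.15 − 0.07q) − (25 + 0.036q) = 5 → q' = 152.3585.
Δq = 199.5283 − 152.3585 = 47.1698; the wedge equals the tax, 5.
Deadweight loss = ½ × 47.1698 × 5 = $117.92.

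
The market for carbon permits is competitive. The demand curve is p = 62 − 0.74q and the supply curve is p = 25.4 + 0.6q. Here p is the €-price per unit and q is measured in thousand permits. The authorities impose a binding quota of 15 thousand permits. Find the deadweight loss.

€101.59 thousand

Competitive equilibrium: 62 − 0.74q = 25.4 + 0.6q → q* = 27.3134, p* = 41.7881.
At q = 15: demand price = 62 − 0.74·15 = 50.9; supply price = 25.4 + 0.6·15 = 34.4.
Δq = 27.3134 − 15 = 12.3134; wedge = 50.9 − 34.4 = 16.5.
The triangle = ½ × 12.3134 × 16.5 = €101.59 thousand.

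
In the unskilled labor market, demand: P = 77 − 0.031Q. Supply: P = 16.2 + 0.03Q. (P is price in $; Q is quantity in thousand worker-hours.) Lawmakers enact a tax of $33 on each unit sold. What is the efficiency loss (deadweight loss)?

Competitive equilibrium: 77 − 0.031Q = 16.2 + 0.03Q → Q* = 996.7213, P* = 46.1016.
With the tax, the buyer price exceeds the seller price by 33: (77 − 0.031Q) − (16.2 + 0.03Q) = 33 → Q' = 455.7377.
ΔQ = 996.7213 − 455.7377 = 540.9836; the wedge equals the tax, 33.
The triangle = ½ × 540.9836 × 33 = $8926.23 thousand.

$8926.23 thousand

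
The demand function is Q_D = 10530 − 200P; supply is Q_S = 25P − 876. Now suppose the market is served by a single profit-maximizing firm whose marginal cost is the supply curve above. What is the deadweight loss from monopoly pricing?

34.46

In inverse form: demand P = 52.65 − 0.005Q, supply P = 35.04 + 0.04Q.
Competitive equilibrium: 52.65 − 0.005Q = 35.04 + 0.04Q → Q* = 391.3333, P* = 50.6933.
Marginal revenue: MR = 52.65 − 0.01Q. Set MR = MC: 52.65 − 0.01Q = 35.04 + 0.04Q → Q_m = 352.2.
Price P_m = 52.65 − 0.005·352.2 = 50.889; MC(Q_m) = 35.04 + 0.04·352.2 = 49.128.
Competitive Q* = 391.3333, so ΔQ = 39.1333; wedge = 50.889 − 49.128 = 1.761.
Deadweight loss = ½ × 39.1333 × 1.761 = 34.46.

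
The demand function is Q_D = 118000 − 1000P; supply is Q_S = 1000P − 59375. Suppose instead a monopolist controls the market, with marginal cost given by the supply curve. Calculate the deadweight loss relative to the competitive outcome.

95469.18

In inverse form: demand P = 118 − 0.001Q, supply P = 59.375 + 0.001Q.
Competitive equilibrium: 118 − 0.001Q = 59.375 + 0.001Q → Q* = 29312.5, P* = 88.6875.
Marginal revenue: MR = 118 − 0.002Q. Set MR = MC: 118 − 0.002Q = 59.375 + 0.001Q → Q_m = 19541.666667.
Price P_m = 118 − 0.001·19541.666667 = 98.458333; MC(Q_m) = 59.375 + 0.001·19541.666667 = 78.916667.
Competitive Q* = 29312.5, so ΔQ = 9770.833333; wedge = 98.458333 − 78.916667 = 19.541666.
DWL = ½ × 9770.833333 × 19.541666 = 95469.18.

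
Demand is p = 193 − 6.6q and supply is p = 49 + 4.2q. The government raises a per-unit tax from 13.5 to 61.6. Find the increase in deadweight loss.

167.24

Competitive equilibrium: 193 − 6.6q = 49 + 4.2q → q* = 13.3333, p* = 105.
For a per-unit tax t: Δq = t/10.8, so DWL = ½·t·(t/10.8) = t²/21.6.
At t = 13.5: DWL = 8.438. At t = 61.6: DWL = 175.674.
Increase = 175.674 − 8.438 = 167.24.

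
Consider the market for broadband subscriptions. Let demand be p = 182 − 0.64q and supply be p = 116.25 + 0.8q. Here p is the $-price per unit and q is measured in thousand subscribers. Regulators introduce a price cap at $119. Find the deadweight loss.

$1283.56 thousand

Competitive equilibrium: 182 − 0.64q = 116.25 + 0.8q → q* = 45.65972, p* = 152.77778.
At the ceiling p = 119, quantity supplied = (119 − 116.25)/0.8 = 3.4375.
Willingness to pay at q' = 3.4375: 182 − 0.64·3.4375 = 179.8.
Δq = 45.65972 − 3.4375 = 42.22222; wedge = 179.8 − 119 = 60.8.
The triangle = ½ × 42.22222 × 60.8 = $1283.56 thousand.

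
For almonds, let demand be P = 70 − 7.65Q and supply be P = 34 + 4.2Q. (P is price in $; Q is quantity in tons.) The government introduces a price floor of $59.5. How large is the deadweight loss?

$16.43

Competitive equilibrium: 70 − 7.65Q = 34 + 4.2Q → Q* = 3.038, P* = 46.7595.
At the floor P = 59.5, quantity demanded = (70 − 59.5)/7.65 = 1.3725.
Sellers' marginal cost at Q' = 1.3725: 34 + 4.2·1.3725 = 39.7645.
ΔQ = 3.038 − 1.3725 = 1.6655; wedge = 59.5 − 39.7645 = 19.7355.
The triangle = ½ × 1.6655 × 19.7355 = $16.43.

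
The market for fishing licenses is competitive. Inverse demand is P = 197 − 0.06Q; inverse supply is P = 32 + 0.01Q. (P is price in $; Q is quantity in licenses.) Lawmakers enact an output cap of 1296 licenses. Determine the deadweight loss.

$39410.85

Competitive equilibrium: 197 − 0.06Q = 32 + 0.01Q → Q* = 2357.1429, P* = 55.5714.
At Q = 1296: demand price = 197 − 0.06·1296 = 119.24; supply price = 32 + 0.01·1296 = 44.96.
ΔQ = 2357.1429 − 1296 = 1061.1429; wedge = 119.24 − 44.96 = 74.28.
The triangle = ½ × 1061.1429 × 74.28 = $39410.85.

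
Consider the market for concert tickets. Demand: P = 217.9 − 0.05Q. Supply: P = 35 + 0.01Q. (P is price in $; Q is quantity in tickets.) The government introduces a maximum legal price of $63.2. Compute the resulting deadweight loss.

$1564.08

Competitive equilibrium: 217.9 − 0.05Q = 35 + 0.01Q → Q* = 3048.3333, P* = 65.4833.
At the ceiling P = 63.2, quantity supplied = (63.2 − 35)/0.01 = 2820.
Willingness to pay at Q' = 2820: 217.9 − 0.05·2820 = 76.9.
ΔQ = 3048.3333 − 2820 = 228.3333; wedge = 76.9 − 63.2 = 13.7.
The triangle = ½ × 228.3333 × 13.7 = $1564.08.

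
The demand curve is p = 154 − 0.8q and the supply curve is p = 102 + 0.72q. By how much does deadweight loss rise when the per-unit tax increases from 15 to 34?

306.25

Competitive equilibrium: 154 − 0.8q = 102 + 0.72q → q* = 34.2105, p* = 126.6316.
For a per-unit tax t: Δq = t/1.52, so DWL = ½·t·(t/1.52) = t²/3.04.
At t = 15: DWL = 74.013. At t = 34: DWL = 380.263.
Increase = 380.263 − 74.013 = 306.25.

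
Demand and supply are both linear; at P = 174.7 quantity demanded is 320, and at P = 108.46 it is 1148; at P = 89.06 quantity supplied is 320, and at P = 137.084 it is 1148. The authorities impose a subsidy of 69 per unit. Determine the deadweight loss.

17250

Demand slope = (108.46 − 174.7)/(1148 − 320) = −0.08, so P = 200.3 − 0.08Q.
Supply slope = (137.084 − 89.06)/(1148 − 320) = 0.058, so P = 70.5 + 0.058Q.
Competitive equilibrium: 200.3 − 0.08Q = 70.5 + 0.058Q → Q* = 940.5797, P* = 125.0536.
The subsidy lowers effective supply by 69: P = 1.5 + 0.058Q.
New quantity: 200.3 − 0.08Q = 1.5 + 0.058Q → Q' = 1440.5797.
Overproduction ΔQ = 1440.5797 − 940.5797 = 500; wedge = subsidy = 69.
Deadweight loss = ½ × 500 × 69 = 17250.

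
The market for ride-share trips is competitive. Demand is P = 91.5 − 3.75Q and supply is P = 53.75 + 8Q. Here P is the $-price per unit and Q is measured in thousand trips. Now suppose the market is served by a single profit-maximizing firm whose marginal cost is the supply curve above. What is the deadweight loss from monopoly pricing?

$3.55 thousand

Competitive equilibrium: 91.5 − 3.75Q = 53.75 + 8Q → Q* = 3.2128, P* = 79.4521.
Marginal revenue: MR = 91.5 − 7.5Q. Set MR = MC: 91.5 − 7.5Q = 53.75 + 8Q → Q_m = 2.4355.
Price P_m = 91.5 − 3.75·2.4355 = 82.3669; MC(Q_m) = 53.75 + 8·2.4355 = 73.234.
Competitive Q* = 3.2128, so ΔQ = 0.7773; wedge = 82.3669 − 73.234 = 9.1329.
DWL = ½ × 0.7773 × 9.1329 = $3.55 thousand.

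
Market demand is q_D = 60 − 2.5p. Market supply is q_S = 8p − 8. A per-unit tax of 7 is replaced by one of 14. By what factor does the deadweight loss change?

In inverse form: demand p = 24 − 0.4q, supply p = 1 + 0.125q.
Competitive equilibrium: 24 − 0.4q = 1 + 0.125q → q* = 43.8095, p* = 6.4762.
For a per-unit tax t: Δq = t/0.525, so DWL = ½·t·(t/0.525) = t²/1.05.
At t = 7: DWL = 46.667. At t = 14: DWL = 186.667.
Ratio = (14/7)² = 4.

4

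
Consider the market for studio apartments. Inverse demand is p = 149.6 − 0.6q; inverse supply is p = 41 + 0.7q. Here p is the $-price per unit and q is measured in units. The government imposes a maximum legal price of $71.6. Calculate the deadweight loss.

Competitive equilibrium: 149.6 − 0.6q = 41 + 0.7q → q* = 83.5385, p* = 99.4769.
At the ceiling p = 71.6, quantity supplied = (71.6 − 41)/0.7 = 43.7143.
Willingness to pay at q' = 43.7143: 149.6 − 0.6·43.7143 = 123.3714.
Δq = 83.5385 − 43.7143 = 39.8242; wedge = 123.3714 − 71.6 = 51.7714.
DWL = ½ × 39.8242 × 51.7714 = $1030.88.

$1030.88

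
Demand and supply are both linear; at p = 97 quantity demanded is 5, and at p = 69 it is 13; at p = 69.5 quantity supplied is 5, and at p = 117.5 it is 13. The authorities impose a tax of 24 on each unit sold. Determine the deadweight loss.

Demand slope = (69 − 97)/(13 − 5) = −3.5, so p = 114.5 − 3.5q.
Supply slope = (117.5 − 69.5)/(13 − 5) = 6, so p = 39.5 + 6q.
Competitive equilibrium: 114.5 − 3.5q = 39.5 + 6q → q* = 7.8947, p* = 86.8684.
With the tax, the buyer price exceeds the seller price by 24: (114.5 − 3.5q) − (39.5 + 6q) = 24 → q' = 5.3684.
Δq = 7.8947 − 5.3684 = 2.5263; the wedge equals the tax, 24.
DWL = ½ × 2.5263 × 24 = 30.32.

30.32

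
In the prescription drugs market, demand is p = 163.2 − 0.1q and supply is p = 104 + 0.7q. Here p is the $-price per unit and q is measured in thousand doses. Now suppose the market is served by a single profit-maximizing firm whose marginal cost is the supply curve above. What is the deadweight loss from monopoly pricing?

$27.04 thousand

Competitive equilibrium: 163.2 − 0.1q = 104 + 0.7q → q* = 74, p* = 155.8.
Marginal revenue: MR = 163.2 − 0.2q. Set MR = MC: 163.2 − 0.2q = 104 + 0.7q → q_m = 65.7778.
Price p_m = 163.2 − 0.1·65.7778 = 156.6222; MC(q_m) = 104 + 0.7·65.7778 = 150.0445.
Competitive q* = 74, so Δq = 8.2222; wedge = 156.6222 − 150.0445 = 6.5777.
Welfare loss = ½ × 8.2222 × 6.5777 = $27.04 thousand.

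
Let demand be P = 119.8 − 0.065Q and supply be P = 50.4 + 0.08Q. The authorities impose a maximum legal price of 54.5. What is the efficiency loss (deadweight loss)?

Competitive equilibrium: 119.8 − 0.065Q = 50.4 + 0.08Q → Q* = 478.62069, P* = 88.68966.
At the ceiling P = 54.5, quantity supplied = (54.5 − 50.4)/0.08 = 51.25.
Willingness to pay at Q' = 51.25: 119.8 − 0.065·51.25 = 116.46875.
ΔQ = 478.62069 − 51.25 = 427.37069; wedge = 116.46875 − 54.5 = 61.96875.
DWL = ½ × 427.37069 × 61.96875 = 13241.81.

13241.81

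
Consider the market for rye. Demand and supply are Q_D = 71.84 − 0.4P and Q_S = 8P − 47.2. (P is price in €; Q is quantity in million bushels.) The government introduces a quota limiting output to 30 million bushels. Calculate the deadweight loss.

In inverse form: demand P = 179.6 − 2.5Q, supply P = 5.9 + 0.125Q.
Competitive equilibrium: 179.6 − 2.5Q = 5.9 + 0.125Q → Q* = 66.1714, P* = 14.1714.
At Q = 30: demand price = 179.6 − 2.5·30 = 104.6; supply price = 5.9 + 0.125·30 = 9.65.
ΔQ = 66.1714 − 30 = 36.1714; wedge = 104.6 − 9.65 = 94.95.
The triangle = ½ × 36.1714 × 94.95 = €1717.24 million.

€1717.24 million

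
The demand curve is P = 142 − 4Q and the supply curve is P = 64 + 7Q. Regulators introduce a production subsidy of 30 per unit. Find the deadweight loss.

Competitive equilibrium: 142 − 4Q = 64 + 7Q → Q* = 7.0909, P* = 113.6364.
The subsidy lowers effective supply by 30: P = 34 + 7Q.
New quantity: 142 − 4Q = 34 + 7Q → Q' = 9.8182.
Overproduction ΔQ = 9.8182 − 7.0909 = 2.7273; wedge = subsidy = 30.
Welfare loss = ½ × 2.7273 × 30 = 40.91.

40.91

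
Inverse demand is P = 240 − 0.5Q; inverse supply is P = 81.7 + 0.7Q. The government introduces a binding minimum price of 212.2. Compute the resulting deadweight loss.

3494.54

Competitive equilibrium: 240 − 0.5Q = 81.7 + 0.7Q → Q* = 131.9167, P* = 174.0417.
At the floor P = 212.2, quantity demanded = (240 − 212.2)/0.5 = 55.6.
Sellers' marginal cost at Q' = 55.6: 81.7 + 0.7·55.6 = 120.62.
ΔQ = 131.9167 − 55.6 = 76.3167; wedge = 212.2 − 120.62 = 91.58.
Deadweight loss = ½ × 76.3167 × 91.58 = 3494.54.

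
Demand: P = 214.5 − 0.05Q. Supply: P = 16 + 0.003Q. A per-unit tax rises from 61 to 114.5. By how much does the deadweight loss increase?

88577.83

Competitive equilibrium: 214.5 − 0.05Q = 16 + 0.003Q → Q* = 3745.283, P* = 27.2358.
For a per-unit tax t: ΔQ = t/0.053, so DWL = ½·t·(t/0.053) = t²/0.106.
At t = 61: DWL = 35103.774. At t = 114.5: DWL = 123681.604.
Increase = 123681.604 − 35103.774 = 88577.83.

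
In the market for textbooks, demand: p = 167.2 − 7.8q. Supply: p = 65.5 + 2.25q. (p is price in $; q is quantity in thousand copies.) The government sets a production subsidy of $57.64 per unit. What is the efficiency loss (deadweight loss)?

Competitive equilibrium: 167.2 − 7.8q = 65.5 + 2.25q → q* = 10.1194, p* = 88.2687.
The subsidy lowers effective supply by 57.64: p = 7.86 + 2.25q.
New quantity: 167.2 − 7.8q = 7.86 + 2.25q → q' = 15.8547.
Overproduction Δq = 15.8547 − 10.1194 = 5.7353; wedge = subsidy = 57.64.
Deadweight loss = ½ × 5.7353 × 57.64 = $165.29 thousand.

$165.29 thousand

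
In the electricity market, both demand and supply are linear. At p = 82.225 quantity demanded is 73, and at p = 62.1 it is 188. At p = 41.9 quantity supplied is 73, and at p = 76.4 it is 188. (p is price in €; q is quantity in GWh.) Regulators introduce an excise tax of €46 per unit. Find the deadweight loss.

€2227.37

Demand slope = (62.1 − 82.225)/(188 − 73) = −0.175, so p = 95 − 0.175q.
Supply slope = (76.4 − 41.9)/(188 − 73) = 0.3, so p = 20 + 0.3q.
Competitive equilibrium: 95 − 0.175q = 20 + 0.3q → q* = 157.8947, p* = 67.3684.
With the tax, the buyer price exceeds the seller price by 46: (95 − 0.175q) − (20 + 0.3q) = 46 → q' = 61.0526.
Δq = 157.8947 − 61.0526 = 96.8421; the wedge equals the tax, 46.
Deadweight loss = ½ × 96.8421 × 46 = €2227.37.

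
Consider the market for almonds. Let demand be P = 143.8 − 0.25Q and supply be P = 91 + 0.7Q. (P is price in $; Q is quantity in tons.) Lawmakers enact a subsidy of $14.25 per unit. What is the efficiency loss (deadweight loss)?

Competitive equilibrium: 143.8 − 0.25Q = 91 + 0.7Q → Q* = 55.5789, P* = 129.9053.
The subsidy lowers effective supply by 14.25: P = 76.75 + 0.7Q.
New quantity: 143.8 − 0.25Q = 76.75 + 0.7Q → Q' = 70.5789.
Overproduction ΔQ = 70.5789 − 55.5789 = 15; wedge = subsidy = 14.25.
The triangle = ½ × 15 × 14.25 = $106.875.

$106.875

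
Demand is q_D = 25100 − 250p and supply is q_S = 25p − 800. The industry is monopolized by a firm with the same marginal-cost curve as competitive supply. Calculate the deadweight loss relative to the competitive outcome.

369.20

In inverse form: demand p = 100.4 − 0.004q, supply p = 32 + 0.04q.
Competitive equilibrium: 100.4 − 0.004q = 32 + 0.04q → q* = 1554.5455, p* = 94.1818.
Marginal revenue: MR = 100.4 − 0.008q. Set MR = MC: 100.4 − 0.008q = 32 + 0.04q → q_m = 1425.
Price p_m = 100.4 − 0.004·1425 = 94.7; MC(q_m) = 32 + 0.04·1425 = 89.
Competitive q* = 1554.5455, so Δq = 129.5455; wedge = 94.7 − 89 = 5.7.
Deadweight loss = ½ × 129.5455 × 5.7 = 369.20.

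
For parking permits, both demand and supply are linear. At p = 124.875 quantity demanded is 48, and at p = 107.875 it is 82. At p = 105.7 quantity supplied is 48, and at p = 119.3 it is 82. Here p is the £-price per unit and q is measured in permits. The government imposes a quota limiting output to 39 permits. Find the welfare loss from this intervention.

Demand slope = (107.875 − 124.875)/(82 − 48) = −0.5, so p = 148.875 − 0.5q.
Supply slope = (119.3 − 105.7)/(82 − 48) = 0.4, so p = 86.5 + 0.4q.
Competitive equilibrium: 148.875 − 0.5q = 86.5 + 0.4q → q* = 69.3056, p* = 114.2222.
At q = 39: demand price = 148.875 − 0.5·39 = 129.375; supply price = 86.5 + 0.4·39 = 102.1.
Δq = 69.3056 − 39 = 30.3056; wedge = 129.375 − 102.1 = 27.275.
DWL = ½ × 30.3056 × 27.275 = £413.29.

£413.29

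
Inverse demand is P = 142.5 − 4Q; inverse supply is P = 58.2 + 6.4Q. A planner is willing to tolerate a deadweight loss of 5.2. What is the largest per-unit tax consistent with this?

Competitive equilibrium: 142.5 − 4Q = 58.2 + 6.4Q → Q* = 8.1058, P* = 110.0769.
A tax t gives ΔQ = t/10.4 and wedge t, so DWL = t²/20.8.
t²/20.8 = 5.2 → t² = 108.16 → t = 10.4.

10.4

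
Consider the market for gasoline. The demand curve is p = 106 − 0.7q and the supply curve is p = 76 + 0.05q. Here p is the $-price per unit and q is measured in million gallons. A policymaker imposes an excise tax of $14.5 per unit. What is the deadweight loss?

$140.17 million

Competitive equilibrium: 106 − 0.7q = 76 + 0.05q → q* = 40, p* = 78.
With the tax, the buyer price exceeds the seller price by 14.5: (106 − 0.7q) − (76 + 0.05q) = 14.5 → q' = 20.6667.
Δq = 40 − 20.6667 = 19.3333; the wedge equals the tax, 14.5.
Deadweight loss = ½ × 19.3333 × 14.5 = $140.17 million.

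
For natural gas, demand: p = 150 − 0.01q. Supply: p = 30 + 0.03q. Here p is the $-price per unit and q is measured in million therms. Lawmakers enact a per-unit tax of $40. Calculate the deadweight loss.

$20000 million

Competitive equilibrium: 150 − 0.01q = 30 + 0.03q → q* = 3000, p* = 120.
With the tax, the buyer price exceeds the seller price by 40: (150 − 0.01q) − (30 + 0.03q) = 40 → q' = 2000.
Δq = 3000 − 2000 = 1000; the wedge equals the tax, 40.
Welfare loss = ½ × 1000 × 40 = $20000 million.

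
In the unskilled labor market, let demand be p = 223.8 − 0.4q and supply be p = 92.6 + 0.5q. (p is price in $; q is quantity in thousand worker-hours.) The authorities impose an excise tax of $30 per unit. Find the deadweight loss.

Competitive equilibrium: 223.8 − 0.4q = 92.6 + 0.5q → q* = 145.7778, p* = 165.4889.
With the tax, the buyer price exceeds the seller price by 30: (223.8 − 0.4q) − (92.6 + 0.5q) = 30 → q' = 112.4444.
Δq = 145.7778 − 112.4444 = 33.3334; the wedge equals the tax, 30.
DWL = ½ × 33.3334 × 30 = $500 thousand.

$500 thousand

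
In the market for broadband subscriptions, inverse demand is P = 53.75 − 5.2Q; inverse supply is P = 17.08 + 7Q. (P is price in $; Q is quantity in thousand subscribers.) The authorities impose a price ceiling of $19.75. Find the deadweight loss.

$42.01 thousand

Competitive equilibrium: 53.75 − 5.2Q = 17.08 + 7Q → Q* = 3.0057, P* = 38.1202.
At the ceiling P = 19.75, quantity supplied = (19.75 − 17.08)/7 = 0.3814.
Willingness to pay at Q' = 0.3814: 53.75 − 5.2·0.3814 = 51.7667.
ΔQ = 3.0057 − 0.3814 = 2.6243; wedge = 51.7667 − 19.75 = 32.0167.
DWL = ½ × 2.6243 × 32.0167 = $42.01 thousand.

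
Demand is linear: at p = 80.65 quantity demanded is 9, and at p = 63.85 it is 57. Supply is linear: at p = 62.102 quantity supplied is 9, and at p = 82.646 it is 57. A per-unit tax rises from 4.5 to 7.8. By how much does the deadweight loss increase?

26.09

Demand slope = (63.85 − 80.65)/(57 − 9) = −0.35, so p = 83.8 − 0.35q.
Supply slope = (82.646 − 62.102)/(57 − 9) = 0.428, so p = 58.25 + 0.428q.
Competitive equilibrium: 83.8 − 0.35q = 58.25 + 0.428q → q* = 32.8406, p* = 72.3058.
For a per-unit tax t: Δq = t/0.778, so DWL = ½·t·(t/0.778) = t²/1.556.
At t = 4.5: DWL = 13.014. At t = 7.8: DWL = 39.1.
Increase = 39.1 − 13.014 = 26.09.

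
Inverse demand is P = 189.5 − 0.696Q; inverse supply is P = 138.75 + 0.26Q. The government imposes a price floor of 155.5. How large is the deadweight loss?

Competitive equilibrium: 189.5 − 0.696Q = 138.75 + 0.26Q → Q* = 53.0858, P* = 152.5523.
At the floor P = 155.5, quantity demanded = (189.5 − 155.5)/0.696 = 48.8506.
Sellers' marginal cost at Q' = 48.8506: 138.75 + 0.26·48.8506 = 151.4512.
ΔQ = 53.0858 − 48.8506 = 4.2352; wedge = 155.5 − 151.4512 = 4.0488.
Deadweight loss = ½ × 4.2352 × 4.0488 = 8.57.

8.57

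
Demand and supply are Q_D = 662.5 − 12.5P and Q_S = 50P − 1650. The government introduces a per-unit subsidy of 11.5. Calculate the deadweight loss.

In inverse form: demand P = 53 − 0.08Q, supply P = 33 + 0.02Q.
Competitive equilibrium: 53 − 0.08Q = 33 + 0.02Q → Q* = 200, P* = 37.
The subsidy lowers effective supply by 11.5: P = 21.5 + 0.02Q.
New quantity: 53 − 0.08Q = 21.5 + 0.02Q → Q' = 315.
Overproduction ΔQ = 315 − 200 = 115; wedge = subsidy = 11.5.
DWL = ½ × 115 × 11.5 = 661.25.

661.25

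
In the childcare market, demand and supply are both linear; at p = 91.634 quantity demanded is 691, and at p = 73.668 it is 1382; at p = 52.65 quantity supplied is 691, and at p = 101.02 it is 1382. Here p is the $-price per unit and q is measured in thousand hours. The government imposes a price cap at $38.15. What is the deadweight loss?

Demand slope = (73.668 − 91.634)/(1382 − 691) = −0.026, so p = 109.6 − 0.026q.
Supply slope = (101.02 − 52.65)/(1382 − 691) = 0.07, so p = 4.28 + 0.07q.
Competitive equilibrium: 109.6 − 0.026q = 4.28 + 0.07q → q* = 1097.083333, p* = 81.075833.
At the ceiling p = 38.15, quantity supplied = (38.15 − 4.28)/0.07 = 483.857143.
Willingness to pay at q' = 483.857143: 109.6 − 0.026·483.857143 = 97.019714.
Δq = 1097.083333 − 483.857143 = 613.22619; wedge = 97.019714 − 38.15 = 58.869714.
The triangle = ½ × 613.22619 × 58.869714 = $18050.23 thousand.

$18050.23 thousand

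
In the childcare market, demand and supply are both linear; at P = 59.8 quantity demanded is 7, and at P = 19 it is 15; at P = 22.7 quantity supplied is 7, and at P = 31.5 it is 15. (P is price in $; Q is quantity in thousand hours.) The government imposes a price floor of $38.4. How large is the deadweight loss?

Demand slope = (19 − 59.8)/(15 − 7) = −5.1, so P = 95.5 − 5.1Q.
Supply slope = (31.5 − 22.7)/(15 − 7) = 1.1, so P = 15 + 1.1Q.
Competitive equilibrium: 95.5 − 5.1Q = 15 + 1.1Q → Q* = 12.9839, P* = 29.2823.
At the floor P = 38.4, quantity demanded = (95.5 − 38.4)/5.1 = 11.1961.
Sellers' marginal cost at Q' = 11.1961: 15 + 1.1·11.1961 = 27.3157.
ΔQ = 12.9839 − 11.1961 = 1.7878; wedge = 38.4 − 27.3157 = 11.0843.
DWL = ½ × 1.7878 × 11.0843 = $9.91 thousand.

$9.91 thousand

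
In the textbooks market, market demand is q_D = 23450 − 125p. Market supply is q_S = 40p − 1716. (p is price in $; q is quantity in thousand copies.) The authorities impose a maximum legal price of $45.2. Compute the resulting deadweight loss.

In inverse form: demand p = 187.6 − 0.008q, supply p = 42.9 + 0.025q.
Competitive equilibrium: 187.6 − 0.008q = 42.9 + 0.025q → q* = 4384.8485, p* = 152.5212.
At the ceiling p = 45.2, quantity supplied = (45.2 − 42.9)/0.025 = 92.
Willingness to pay at q' = 92: 187.6 − 0.008·92 = 186.864.
Δq = 4384.8485 − 92 = 4292.8485; wedge = 186.864 − 45.2 = 141.664.
The triangle = ½ × 4292.8485 × 141.664 = $304071.04 thousand.

$304071.04 thousand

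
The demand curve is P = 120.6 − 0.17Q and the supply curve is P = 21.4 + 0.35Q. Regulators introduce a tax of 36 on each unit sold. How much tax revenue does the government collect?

4375.38

Competitive equilibrium: 120.6 − 0.17Q = 21.4 + 0.35Q → Q* = 190.76923, P* = 88.16923.
With the tax, the buyer price exceeds the seller price by 36: (120.6 − 0.17Q) − (21.4 + 0.35Q) = 36 → Q' = 121.53846.
Tax revenue = 36 × 121.53846 = 4375.38.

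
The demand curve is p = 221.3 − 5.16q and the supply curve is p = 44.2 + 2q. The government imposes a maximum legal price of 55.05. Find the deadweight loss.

1334.85

Competitive equilibrium: 221.3 − 5.16q = 44.2 + 2q → q* = 24.73464, p* = 93.66927.
At the ceiling p = 55.05, quantity supplied = (55.05 − 44.2)/2 = 5.425.
Willingness to pay at q' = 5.425: 221.3 − 5.16·5.425 = 193.307.
Δq = 24.73464 − 5.425 = 19.30964; wedge = 193.307 − 55.05 = 138.257.
Deadweight loss = ½ × 19.30964 × 138.257 = 1334.85.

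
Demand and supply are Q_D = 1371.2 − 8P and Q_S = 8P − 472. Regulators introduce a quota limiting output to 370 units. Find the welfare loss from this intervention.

In inverse form: demand P = 171.4 − 0.125Q, supply P = 59 + 0.125Q.
Competitive equilibrium: 171.4 − 0.125Q = 59 + 0.125Q → Q* = 449.6, P* = 115.2.
At Q = 370: demand price = 171.4 − 0.125·370 = 125.15; supply price = 59 + 0.125·370 = 105.25.
ΔQ = 449.6 − 370 = 79.6; wedge = 125.15 − 105.25 = 19.9.
Welfare loss = ½ × 79.6 × 19.9 = 792.02.

792.02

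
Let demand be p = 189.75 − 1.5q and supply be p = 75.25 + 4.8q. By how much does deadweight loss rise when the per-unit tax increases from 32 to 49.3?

Competitive equilibrium: 189.75 − 1.5q = 75.25 + 4.8q → q* = 18.1746, p* = 162.4881.
For a per-unit tax t: Δq = t/6.3, so DWL = ½·t·(t/6.3) = t²/12.6.
At t = 32: DWL = 81.27. At t = 49.3: DWL = 192.896.
Increase = 192.896 − 81.27 = 111.63.

111.63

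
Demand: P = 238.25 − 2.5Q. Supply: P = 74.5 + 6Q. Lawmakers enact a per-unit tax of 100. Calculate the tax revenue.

750

Competitive equilibrium: 238.25 − 2.5Q = 74.5 + 6Q → Q* = 19.2647, P* = 190.0882.
With the tax, the buyer price exceeds the seller price by 100: (238.25 − 2.5Q) − (74.5 + 6Q) = 100 → Q' = 7.5.
Tax revenue = 100 × 7.5 = 750.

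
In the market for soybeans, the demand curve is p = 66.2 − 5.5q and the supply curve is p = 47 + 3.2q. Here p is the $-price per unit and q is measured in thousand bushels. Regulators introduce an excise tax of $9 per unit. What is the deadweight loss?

$4.66 thousand

Competitive equilibrium: 66.2 − 5.5q = 47 + 3.2q → q* = 2.2069, p* = 54.0621.
With the tax, the buyer price exceeds the seller price by 9: (66.2 − 5.5q) − (47 + 3.2q) = 9 → q' = 1.1724.
Δq = 2.2069 − 1.1724 = 1.0345; the wedge equals the tax, 9.
Welfare loss = ½ × 1.0345 × 9 = $4.66 thousand.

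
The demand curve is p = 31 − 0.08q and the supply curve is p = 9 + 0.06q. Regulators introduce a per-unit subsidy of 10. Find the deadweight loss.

Competitive equilibrium: 31 − 0.08q = 9 + 0.06q → q* = 157.1429, p* = 18.4286.
The subsidy lowers effective supply by 10: p = 0.06q − 1.
New quantity: 31 − 0.08q = 0.06q − 1 → q' = 228.5714.
Overproduction Δq = 228.5714 − 157.1429 = 71.4285; wedge = subsidy = 10.
Deadweight loss = ½ × 71.4285 × 10 = 357.14.

357.14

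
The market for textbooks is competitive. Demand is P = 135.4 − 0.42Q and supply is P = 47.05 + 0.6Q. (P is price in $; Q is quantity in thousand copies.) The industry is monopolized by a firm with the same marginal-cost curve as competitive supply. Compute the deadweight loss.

$325.50 thousand

Competitive equilibrium: 135.4 − 0.42Q = 47.05 + 0.6Q → Q* = 86.6176, P* = 99.0206.
Marginal revenue: MR = 135.4 − 0.84Q. Set MR = MC: 135.4 − 0.84Q = 47.05 + 0.6Q → Q_m = 61.3542.
Price P_m = 135.4 − 0.42·61.3542 = 109.6312; MC(Q_m) = 47.05 + 0.6·61.3542 = 83.8625.
Competitive Q* = 86.6176, so ΔQ = 25.2634; wedge = 109.6312 − 83.8625 = 25.7687.
DWL = ½ × 25.2634 × 25.7687 = $325.50 thousand.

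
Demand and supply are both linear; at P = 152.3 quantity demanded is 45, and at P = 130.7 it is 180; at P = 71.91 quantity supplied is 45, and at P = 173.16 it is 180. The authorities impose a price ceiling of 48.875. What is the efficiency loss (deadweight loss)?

6449.10

Demand slope = (130.7 − 152.3)/(180 − 45) = −0.16, so P = 159.5 − 0.16Q.
Supply slope = (173.16 − 71.91)/(180 − 45) = 0.75, so P = 38.16 + 0.75Q.
Competitive equilibrium: 159.5 − 0.16Q = 38.16 + 0.75Q → Q* = 133.3407, P* = 138.1655.
At the ceiling P = 48.875, quantity supplied = (48.875 − 38.16)/0.75 = 14.2867.
Willingness to pay at Q' = 14.2867: 159.5 − 0.16·14.2867 = 157.2141.
ΔQ = 133.3407 − 14.2867 = 119.054; wedge = 157.2141 − 48.875 = 108.3391.
The triangle = ½ × 119.054 × 108.3391 = 6449.10.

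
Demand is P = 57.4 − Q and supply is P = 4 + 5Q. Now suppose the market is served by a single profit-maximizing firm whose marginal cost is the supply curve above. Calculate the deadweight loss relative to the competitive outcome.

Competitive equilibrium: 57.4 − Q = 4 + 5Q → Q* = 8.9, P* = 48.5.
Marginal revenue: MR = 57.4 − 2Q. Set MR = MC: 57.4 − 2Q = 4 + 5Q → Q_m = 7.6286.
Price P_m = 57.4 − 1·7.6286 = 49.7714; MC(Q_m) = 4 + 5·7.6286 = 42.143.
Competitive Q* = 8.9, so ΔQ = 1.2714; wedge = 49.7714 − 42.143 = 7.6284.
The triangle = ½ × 1.2714 × 7.6284 = 4.85.

4.85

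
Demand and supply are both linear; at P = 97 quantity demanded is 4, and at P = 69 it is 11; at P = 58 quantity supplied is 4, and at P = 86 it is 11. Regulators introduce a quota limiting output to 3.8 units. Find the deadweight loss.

103.02

Demand slope = (69 − 97)/(11 − 4) = −4, so P = 113 − 4Q.
Supply slope = (86 − 58)/(11 − 4) = 4, so P = 42 + 4Q.
Competitive equilibrium: 113 − 4Q = 42 + 4Q → Q* = 8.875, P* = 77.5.
At Q = 3.8: demand price = 113 − 4·3.8 = 97.8; supply price = 42 + 4·3.8 = 57.2.
ΔQ = 8.875 − 3.8 = 5.075; wedge = 97.8 − 57.2 = 40.6.
Deadweight loss = ½ × 5.075 × 40.6 = 103.02.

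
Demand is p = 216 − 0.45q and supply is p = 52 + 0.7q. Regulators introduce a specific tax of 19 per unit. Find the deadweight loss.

Competitive equilibrium: 216 − 0.45q = 52 + 0.7q → q* = 142.6087, p* = 151.8261.
With the tax, the buyer price exceeds the seller price by 19: (216 − 0.45q) − (52 + 0.7q) = 19 → q' = 126.087.
Δq = 142.6087 − 126.087 = 16.5217; the wedge equals the tax, 19.
DWL = ½ × 16.5217 × 19 = 156.96.

156.96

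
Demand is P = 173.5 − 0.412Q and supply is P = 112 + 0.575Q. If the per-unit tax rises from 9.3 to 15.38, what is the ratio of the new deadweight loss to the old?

Competitive equilibrium: 173.5 − 0.412Q = 112 + 0.575Q → Q* = 62.31, P* = 147.8283.
For a per-unit tax t: ΔQ = t/0.987, so DWL = ½·t·(t/0.987) = t²/1.974.
At t = 9.3: DWL = 43.815. At t = 15.38: DWL = 119.830.
Ratio = (15.38/9.3)² = 2.735.

2.735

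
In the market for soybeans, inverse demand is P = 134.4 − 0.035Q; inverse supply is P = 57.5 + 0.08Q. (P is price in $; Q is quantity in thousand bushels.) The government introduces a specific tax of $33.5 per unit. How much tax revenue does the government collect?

$12642.61 thousand

Competitive equilibrium: 134.4 − 0.035Q = 57.5 + 0.08Q → Q* = 668.6957, P* = 110.9957.
With the tax, the buyer price exceeds the seller price by 33.5: (134.4 − 0.035Q) − (57.5 + 0.08Q) = 33.5 → Q' = 377.3913.
Tax revenue = 33.5 × 377.3913 = $12642.61 thousand.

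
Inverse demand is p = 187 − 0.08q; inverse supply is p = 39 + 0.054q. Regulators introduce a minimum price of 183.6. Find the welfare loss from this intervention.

Competitive equilibrium: 187 − 0.08q = 39 + 0.054q → q* = 1104.4776, p* = 98.6418.
At the floor p = 183.6, quantity demanded = (187 − 183.6)/0.08 = 42.5.
Sellers' marginal cost at q' = 42.5: 39 + 0.054·42.5 = 41.295.
Δq = 1104.4776 − 42.5 = 1061.9776; wedge = 183.6 − 41.295 = 142.305.
The triangle = ½ × 1061.9776 × 142.305 = 75562.36.

75562.36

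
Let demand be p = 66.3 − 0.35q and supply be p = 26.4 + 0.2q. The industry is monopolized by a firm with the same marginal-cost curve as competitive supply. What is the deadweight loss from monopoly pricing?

Competitive equilibrium: 66.3 − 0.35q = 26.4 + 0.2q → q* = 72.5455, p* = 40.9091.
Marginal revenue: MR = 66.3 − 0.7q. Set MR = MC: 66.3 − 0.7q = 26.4 + 0.2q → q_m = 44.3333.
Price p_m = 66.3 − 0.35·44.3333 = 50.7833; MC(q_m) = 26.4 + 0.2·44.3333 = 35.2667.
Competitive q* = 72.5455, so Δq = 28.2122; wedge = 50.7833 − 35.2667 = 15.5166.
The triangle = ½ × 28.2122 × 15.5166 = 218.88.

218.88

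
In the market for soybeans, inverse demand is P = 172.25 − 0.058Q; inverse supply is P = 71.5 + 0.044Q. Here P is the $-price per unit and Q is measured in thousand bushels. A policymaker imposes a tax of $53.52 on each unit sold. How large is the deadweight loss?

$14041.13 thousand

Competitive equilibrium: 172.25 − 0.058Q = 71.5 + 0.044Q → Q* = 987.7451, P* = 114.9608.
With the tax, the buyer price exceeds the seller price by 53.52: (172.25 − 0.058Q) − (71.5 + 0.044Q) = 53.52 → Q' = 463.0392.
ΔQ = 987.7451 − 463.0392 = 524.7059; the wedge equals the tax, 53.52.
DWL = ½ × 524.7059 × 53.52 = $14041.13 thousand.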